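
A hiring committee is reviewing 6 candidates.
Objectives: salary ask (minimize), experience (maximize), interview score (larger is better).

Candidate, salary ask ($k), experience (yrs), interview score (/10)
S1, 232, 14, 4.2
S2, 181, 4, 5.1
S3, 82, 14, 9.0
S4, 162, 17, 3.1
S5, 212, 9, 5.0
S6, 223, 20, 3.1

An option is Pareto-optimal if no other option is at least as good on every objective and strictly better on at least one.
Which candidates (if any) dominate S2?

S3: salary ask 82≤181, experience 14≥4, interview score 9.0≥5.1 — dominates S2.
Others (S1, S4, S5, S6) are each worse than S2 on at least one objective.

S3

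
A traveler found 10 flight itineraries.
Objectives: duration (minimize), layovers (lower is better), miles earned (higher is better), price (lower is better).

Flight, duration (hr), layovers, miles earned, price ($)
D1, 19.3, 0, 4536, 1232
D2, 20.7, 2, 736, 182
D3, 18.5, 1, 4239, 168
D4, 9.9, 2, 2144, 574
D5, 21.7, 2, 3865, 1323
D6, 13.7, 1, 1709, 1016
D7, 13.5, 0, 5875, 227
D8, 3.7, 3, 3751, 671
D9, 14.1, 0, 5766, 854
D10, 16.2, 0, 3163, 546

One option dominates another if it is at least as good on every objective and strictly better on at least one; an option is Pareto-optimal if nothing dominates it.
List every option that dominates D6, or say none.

D7: duration 13.5≤13.7, layovers 0≤1, miles earned 5875≥1709, price 227≤1016 — dominates D6.
Others (D1, D2, D3, D4, D5, D8, D9, D10) are each worse than D6 on at least one objective.

D7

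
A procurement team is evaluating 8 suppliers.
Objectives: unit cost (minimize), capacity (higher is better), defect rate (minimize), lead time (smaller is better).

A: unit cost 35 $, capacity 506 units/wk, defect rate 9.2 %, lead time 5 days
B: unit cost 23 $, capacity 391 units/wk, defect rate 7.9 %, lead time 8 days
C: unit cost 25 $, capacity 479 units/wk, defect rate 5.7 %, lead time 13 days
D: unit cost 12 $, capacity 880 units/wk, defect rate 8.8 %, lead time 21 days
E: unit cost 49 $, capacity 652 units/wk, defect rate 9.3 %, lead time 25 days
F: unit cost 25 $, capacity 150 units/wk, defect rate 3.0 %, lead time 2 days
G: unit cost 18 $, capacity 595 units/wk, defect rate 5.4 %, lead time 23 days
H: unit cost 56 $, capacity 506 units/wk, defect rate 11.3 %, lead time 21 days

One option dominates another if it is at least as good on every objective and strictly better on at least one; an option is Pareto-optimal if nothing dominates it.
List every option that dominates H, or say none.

A, D

A: unit cost 35≤56, capacity 506≥506, defect rate 9.2≤11.3, lead time 5≤21 — dominates H.
D: unit cost 12≤56, capacity 880≥506, defect rate 8.8≤11.3, lead time 21≤21 — dominates H.
Others (B, C, E, F, G) are each worse than H on at least one objective.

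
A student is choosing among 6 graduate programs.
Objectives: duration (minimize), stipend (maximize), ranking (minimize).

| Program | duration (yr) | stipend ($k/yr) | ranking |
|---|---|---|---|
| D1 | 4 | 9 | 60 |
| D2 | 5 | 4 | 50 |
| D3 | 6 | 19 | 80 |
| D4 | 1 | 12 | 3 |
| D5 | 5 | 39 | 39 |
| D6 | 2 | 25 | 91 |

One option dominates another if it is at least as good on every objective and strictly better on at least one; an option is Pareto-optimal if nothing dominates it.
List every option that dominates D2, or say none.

D4, D5

D4: duration 1≤5, stipend 12≥4, ranking 3≤50 — dominates D2.
D5: duration 5≤5, stipend 39≥4, ranking 39≤50 — dominates D2.
Others (D1, D3, D6) are each worse than D2 on at least one objective.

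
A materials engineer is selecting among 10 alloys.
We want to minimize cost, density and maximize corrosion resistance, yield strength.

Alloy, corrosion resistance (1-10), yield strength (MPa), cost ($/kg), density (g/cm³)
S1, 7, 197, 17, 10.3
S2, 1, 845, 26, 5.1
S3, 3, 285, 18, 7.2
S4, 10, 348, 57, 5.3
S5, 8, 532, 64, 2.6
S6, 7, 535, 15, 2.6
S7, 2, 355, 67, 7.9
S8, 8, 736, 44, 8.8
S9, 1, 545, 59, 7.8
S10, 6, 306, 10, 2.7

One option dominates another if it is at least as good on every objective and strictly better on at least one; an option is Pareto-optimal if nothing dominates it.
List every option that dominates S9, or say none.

S2: corrosion resistance 1≥1, yield strength 845≥545, cost 26≤59, density 5.1≤7.8 — dominates S9.
Others (S1, S3, S4, S5, S6, S7, S8, S10) are each worse than S9 on at least one objective.

S2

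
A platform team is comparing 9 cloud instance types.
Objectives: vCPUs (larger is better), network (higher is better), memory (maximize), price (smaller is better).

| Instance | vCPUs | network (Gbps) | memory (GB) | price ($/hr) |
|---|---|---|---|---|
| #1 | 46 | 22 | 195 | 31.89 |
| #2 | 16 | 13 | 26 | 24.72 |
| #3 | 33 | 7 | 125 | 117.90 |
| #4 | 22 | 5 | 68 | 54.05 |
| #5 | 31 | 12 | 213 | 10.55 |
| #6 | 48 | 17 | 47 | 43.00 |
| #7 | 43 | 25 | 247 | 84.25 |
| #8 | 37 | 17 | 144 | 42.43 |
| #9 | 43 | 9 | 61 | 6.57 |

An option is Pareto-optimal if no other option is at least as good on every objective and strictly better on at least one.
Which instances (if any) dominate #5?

none

#1: worse on memory (195 vs 213).
#2: worse on vCPUs (16 vs 31).
#3: worse on network (7 vs 12).
#4: worse on vCPUs (22 vs 31).
#6: worse on memory (47 vs 213).
#7: worse on price (84.25 vs 10.55).
#8: worse on memory (144 vs 213).
#9: worse on network (9 vs 12).
No option dominates #5.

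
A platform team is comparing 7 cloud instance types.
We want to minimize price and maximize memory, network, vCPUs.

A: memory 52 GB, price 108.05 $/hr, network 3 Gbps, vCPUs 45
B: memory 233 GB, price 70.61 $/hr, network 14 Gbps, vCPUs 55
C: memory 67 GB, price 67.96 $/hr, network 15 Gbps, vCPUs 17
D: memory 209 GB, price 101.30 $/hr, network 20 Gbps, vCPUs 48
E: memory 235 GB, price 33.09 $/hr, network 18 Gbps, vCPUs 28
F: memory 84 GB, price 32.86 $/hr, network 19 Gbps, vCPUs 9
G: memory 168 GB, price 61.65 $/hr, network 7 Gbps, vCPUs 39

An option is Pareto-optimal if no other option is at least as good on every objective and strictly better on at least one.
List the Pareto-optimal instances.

A: dominated by B (memory 233≥52, price 70.61≤108.05, network 14≥3, vCPUs 55≥45).
B: not dominated (best vCPUs).
C: dominated by E (memory 235≥67, price 33.09≤67.96, network 18≥15, vCPUs 28≥17).
D: not dominated (best network).
E: not dominated (best memory).
F: not dominated (best price).
G: not dominated.

B, D, E, F, G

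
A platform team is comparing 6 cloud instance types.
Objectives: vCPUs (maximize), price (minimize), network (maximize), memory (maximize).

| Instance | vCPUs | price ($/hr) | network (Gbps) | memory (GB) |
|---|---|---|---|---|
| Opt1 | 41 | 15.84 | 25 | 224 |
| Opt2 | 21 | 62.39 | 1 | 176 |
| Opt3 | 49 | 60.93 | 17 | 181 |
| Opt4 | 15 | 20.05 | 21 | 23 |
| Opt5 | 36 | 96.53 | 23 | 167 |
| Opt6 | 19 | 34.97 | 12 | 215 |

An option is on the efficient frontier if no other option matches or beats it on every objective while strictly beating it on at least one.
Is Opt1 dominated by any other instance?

No

Opt2: worse on vCPUs (21 vs 41).
Opt3: worse on price (60.93 vs 15.84).
Opt4: worse on vCPUs (15 vs 41).
Opt5: worse on vCPUs (36 vs 41).
Opt6: worse on vCPUs (19 vs 41).
No option is at least as good as Opt1 on every objective and strictly better on one.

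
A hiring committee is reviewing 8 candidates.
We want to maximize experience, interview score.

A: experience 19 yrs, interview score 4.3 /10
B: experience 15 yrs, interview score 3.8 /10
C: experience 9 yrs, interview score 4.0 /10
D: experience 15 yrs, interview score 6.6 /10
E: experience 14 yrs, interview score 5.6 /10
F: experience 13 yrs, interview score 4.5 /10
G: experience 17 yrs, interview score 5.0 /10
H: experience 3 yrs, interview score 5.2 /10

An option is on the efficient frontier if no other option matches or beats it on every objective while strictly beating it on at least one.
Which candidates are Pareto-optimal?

A, D, G

A: not dominated (best experience).
B: dominated by A (experience 19≥15, interview score 4.3≥3.8).
C: dominated by A (experience 19≥9, interview score 4.3≥4.0).
D: not dominated (best interview score).
E: dominated by D (experience 15≥14, interview score 6.6≥5.6).
F: dominated by D (experience 15≥13, interview score 6.6≥4.5).
G: not dominated.
H: dominated by D (experience 15≥3, interview score 6.6≥5.2).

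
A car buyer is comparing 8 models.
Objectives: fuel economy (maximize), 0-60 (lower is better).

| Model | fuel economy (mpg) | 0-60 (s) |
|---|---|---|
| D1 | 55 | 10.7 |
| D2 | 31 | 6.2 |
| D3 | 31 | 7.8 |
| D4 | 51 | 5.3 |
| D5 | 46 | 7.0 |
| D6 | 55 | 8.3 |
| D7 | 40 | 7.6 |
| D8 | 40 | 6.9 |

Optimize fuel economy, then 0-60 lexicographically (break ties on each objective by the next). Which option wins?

D6

First maximize fuel economy: best is 55, kept {D1, D6}.
Then minimize 0-60: best is 8.3, kept {D6}.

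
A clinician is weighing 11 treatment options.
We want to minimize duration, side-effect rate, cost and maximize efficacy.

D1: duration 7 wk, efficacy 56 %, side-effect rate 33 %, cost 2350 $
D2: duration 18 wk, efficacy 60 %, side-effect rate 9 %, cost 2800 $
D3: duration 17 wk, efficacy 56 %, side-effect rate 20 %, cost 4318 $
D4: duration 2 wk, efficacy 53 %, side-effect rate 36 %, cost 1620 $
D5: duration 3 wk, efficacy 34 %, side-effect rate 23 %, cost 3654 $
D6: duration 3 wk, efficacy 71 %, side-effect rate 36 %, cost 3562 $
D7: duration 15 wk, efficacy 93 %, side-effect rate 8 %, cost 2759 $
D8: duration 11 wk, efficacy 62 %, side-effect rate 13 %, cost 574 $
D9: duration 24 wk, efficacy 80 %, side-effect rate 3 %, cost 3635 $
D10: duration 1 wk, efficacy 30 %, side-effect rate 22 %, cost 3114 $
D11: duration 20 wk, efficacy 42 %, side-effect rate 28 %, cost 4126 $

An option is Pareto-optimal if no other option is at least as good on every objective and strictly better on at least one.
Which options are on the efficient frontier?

D1, D4, D5, D6, D7, D8, D9, D10

D1: not dominated.
D2: dominated by D7 (duration 15≤18, efficacy 93≥60, side-effect rate 8≤9, cost 2759≤2800).
D3: dominated by D7 (duration 15≤17, efficacy 93≥56, side-effect rate 8≤20, cost 2759≤4318).
D4: not dominated.
D5: not dominated.
D6: not dominated.
D7: not dominated (best efficacy).
D8: not dominated (best cost).
D9: not dominated (best side-effect rate).
D10: not dominated (best duration).
D11: dominated by D2 (duration 18≤20, efficacy 60≥42, side-effect rate 9≤28, cost 2800≤4126).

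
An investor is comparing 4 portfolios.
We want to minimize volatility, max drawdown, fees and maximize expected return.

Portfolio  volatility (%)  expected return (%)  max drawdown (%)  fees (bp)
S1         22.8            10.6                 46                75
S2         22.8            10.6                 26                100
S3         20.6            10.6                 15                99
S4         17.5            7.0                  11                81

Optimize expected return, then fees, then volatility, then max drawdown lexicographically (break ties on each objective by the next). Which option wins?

First maximize expected return: best is 10.6, kept {S1, S2, S3}.
Then minimize fees: best is 75, kept {S1}.

S1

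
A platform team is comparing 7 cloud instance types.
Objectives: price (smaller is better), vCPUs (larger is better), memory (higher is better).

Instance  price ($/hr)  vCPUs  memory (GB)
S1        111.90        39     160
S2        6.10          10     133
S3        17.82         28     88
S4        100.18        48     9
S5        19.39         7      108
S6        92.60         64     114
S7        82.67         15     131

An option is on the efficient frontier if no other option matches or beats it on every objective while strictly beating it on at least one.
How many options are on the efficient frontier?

S1: not dominated (best memory).
S2: not dominated (best price).
S3: not dominated.
S4: dominated by S6 (price 92.60≤100.18, vCPUs 64≥48, memory 114≥9).
S5: dominated by S2 (price 6.10≤19.39, vCPUs 10≥7, memory 133≥108).
S6: not dominated (best vCPUs).
S7: not dominated.
Pareto-optimal: S1, S2, S3, S6, S7 → 5.

5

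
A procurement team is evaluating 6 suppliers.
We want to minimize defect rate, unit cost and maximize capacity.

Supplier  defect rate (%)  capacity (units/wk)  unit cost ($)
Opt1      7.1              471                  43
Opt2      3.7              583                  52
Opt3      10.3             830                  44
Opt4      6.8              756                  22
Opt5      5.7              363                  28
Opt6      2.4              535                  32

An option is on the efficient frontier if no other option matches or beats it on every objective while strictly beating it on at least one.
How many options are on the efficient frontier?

Opt1: dominated by Opt4 (defect rate 6.8≤7.1, capacity 756≥471, unit cost 22≤43).
Opt2: not dominated.
Opt3: not dominated (best capacity).
Opt4: not dominated (best unit cost).
Opt5: not dominated.
Opt6: not dominated (best defect rate).
Pareto-optimal: Opt2, Opt3, Opt4, Opt5, Opt6 → 5.

5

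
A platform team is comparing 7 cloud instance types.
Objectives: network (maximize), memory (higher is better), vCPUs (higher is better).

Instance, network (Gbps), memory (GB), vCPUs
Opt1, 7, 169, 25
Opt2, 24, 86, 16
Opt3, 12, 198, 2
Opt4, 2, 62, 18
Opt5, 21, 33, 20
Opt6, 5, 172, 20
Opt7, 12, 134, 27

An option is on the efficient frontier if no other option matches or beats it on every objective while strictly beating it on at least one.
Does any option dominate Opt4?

Opt1 vs Opt4: network 7≥2, memory 169≥62, vCPUs 25≥18 — Opt1 is at least as good on every objective and strictly better on at least one, so Opt1 dominates Opt4.

Yes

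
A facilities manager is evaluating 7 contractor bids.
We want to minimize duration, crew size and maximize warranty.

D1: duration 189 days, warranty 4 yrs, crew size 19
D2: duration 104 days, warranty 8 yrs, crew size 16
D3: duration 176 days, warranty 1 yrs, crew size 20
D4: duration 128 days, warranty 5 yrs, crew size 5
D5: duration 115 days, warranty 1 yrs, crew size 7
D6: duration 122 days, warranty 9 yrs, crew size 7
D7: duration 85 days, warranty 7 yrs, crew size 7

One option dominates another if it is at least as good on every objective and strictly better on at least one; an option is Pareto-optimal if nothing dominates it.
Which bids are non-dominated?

D2, D4, D6, D7

D1: dominated by D2 (duration 104≤189, warranty 8≥4, crew size 16≤19).
D2: not dominated.
D3: dominated by D2 (duration 104≤176, warranty 8≥1, crew size 16≤20).
D4: not dominated (best crew size).
D5: dominated by D7 (duration 85≤115, warranty 7≥1, crew size 7≤7).
D6: not dominated (best warranty).
D7: not dominated (best duration).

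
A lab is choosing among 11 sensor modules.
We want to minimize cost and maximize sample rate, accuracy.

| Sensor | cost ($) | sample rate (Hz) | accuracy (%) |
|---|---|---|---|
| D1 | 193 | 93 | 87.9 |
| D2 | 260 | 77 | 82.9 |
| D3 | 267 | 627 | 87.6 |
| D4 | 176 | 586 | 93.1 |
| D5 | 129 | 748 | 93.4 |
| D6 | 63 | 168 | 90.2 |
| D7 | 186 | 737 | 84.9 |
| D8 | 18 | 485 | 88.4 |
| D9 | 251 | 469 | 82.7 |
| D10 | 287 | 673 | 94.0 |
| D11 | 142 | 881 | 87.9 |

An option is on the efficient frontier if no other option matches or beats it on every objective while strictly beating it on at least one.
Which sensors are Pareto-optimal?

D5, D6, D8, D10, D11

D1: dominated by D4 (cost 176≤193, sample rate 586≥93, accuracy 93.1≥87.9).
D2: dominated by D1 (cost 193≤260, sample rate 93≥77, accuracy 87.9≥82.9).
D3: dominated by D5 (cost 129≤267, sample rate 748≥627, accuracy 93.4≥87.6).
D4: dominated by D5 (cost 129≤176, sample rate 748≥586, accuracy 93.4≥93.1).
D5: not dominated.
D6: not dominated.
D7: dominated by D5 (cost 129≤186, sample rate 748≥737, accuracy 93.4≥84.9).
D8: not dominated (best cost).
D9: dominated by D4 (cost 176≤251, sample rate 586≥469, accuracy 93.1≥82.7).
D10: not dominated (best accuracy).
D11: not dominated (best sample rate).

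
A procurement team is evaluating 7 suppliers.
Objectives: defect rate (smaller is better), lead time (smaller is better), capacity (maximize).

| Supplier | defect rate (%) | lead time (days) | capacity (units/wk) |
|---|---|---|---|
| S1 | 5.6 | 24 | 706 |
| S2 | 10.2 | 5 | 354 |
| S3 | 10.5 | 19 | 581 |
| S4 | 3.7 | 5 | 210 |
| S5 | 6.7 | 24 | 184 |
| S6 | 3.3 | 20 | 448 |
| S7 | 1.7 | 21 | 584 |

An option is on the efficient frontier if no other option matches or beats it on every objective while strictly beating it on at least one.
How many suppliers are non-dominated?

S1: not dominated (best capacity).
S2: not dominated.
S3: not dominated.
S4: not dominated.
S5: dominated by S1 (defect rate 5.6≤6.7, lead time 24≤24, capacity 706≥184).
S6: not dominated.
S7: not dominated (best defect rate).
Pareto-optimal: S1, S2, S3, S4, S6, S7 → 6.

6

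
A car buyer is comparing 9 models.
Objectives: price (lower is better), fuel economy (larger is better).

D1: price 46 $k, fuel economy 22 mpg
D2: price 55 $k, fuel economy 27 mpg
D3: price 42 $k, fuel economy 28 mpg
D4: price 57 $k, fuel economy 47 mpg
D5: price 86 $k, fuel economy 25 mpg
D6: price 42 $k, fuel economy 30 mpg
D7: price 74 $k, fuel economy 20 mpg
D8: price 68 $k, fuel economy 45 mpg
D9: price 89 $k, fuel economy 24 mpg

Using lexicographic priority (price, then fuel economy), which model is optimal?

D6

First minimize price: best is 42, kept {D3, D6}.
Then maximize fuel economy: best is 30, kept {D6}.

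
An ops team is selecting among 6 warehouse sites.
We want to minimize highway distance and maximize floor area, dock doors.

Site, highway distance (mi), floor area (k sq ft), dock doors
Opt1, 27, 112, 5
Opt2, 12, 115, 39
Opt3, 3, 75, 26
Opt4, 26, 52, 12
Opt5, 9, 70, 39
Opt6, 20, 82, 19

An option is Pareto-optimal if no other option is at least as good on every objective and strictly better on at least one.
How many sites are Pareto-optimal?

Opt1: dominated by Opt2 (highway distance 12≤27, floor area 115≥112, dock doors 39≥5).
Opt2: not dominated (best floor area).
Opt3: not dominated (best highway distance).
Opt4: dominated by Opt2 (highway distance 12≤26, floor area 115≥52, dock doors 39≥12).
Opt5: not dominated.
Opt6: dominated by Opt2 (highway distance 12≤20, floor area 115≥82, dock doors 39≥19).
Pareto-optimal: Opt2, Opt3, Opt5 → 3.

3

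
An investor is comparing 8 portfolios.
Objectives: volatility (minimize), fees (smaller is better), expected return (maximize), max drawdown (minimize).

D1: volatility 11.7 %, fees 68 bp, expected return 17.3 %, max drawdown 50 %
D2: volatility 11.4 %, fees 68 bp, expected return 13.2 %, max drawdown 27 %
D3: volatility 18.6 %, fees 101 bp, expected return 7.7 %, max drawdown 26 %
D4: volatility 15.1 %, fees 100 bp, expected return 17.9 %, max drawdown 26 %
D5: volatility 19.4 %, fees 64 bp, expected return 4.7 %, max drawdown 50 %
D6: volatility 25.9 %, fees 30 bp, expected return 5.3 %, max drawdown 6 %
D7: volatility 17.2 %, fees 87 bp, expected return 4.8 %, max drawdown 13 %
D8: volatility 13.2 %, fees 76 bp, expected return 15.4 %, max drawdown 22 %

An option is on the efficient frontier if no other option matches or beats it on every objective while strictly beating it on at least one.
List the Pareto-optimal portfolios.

D1, D2, D4, D5, D6, D7, D8

D1: not dominated.
D2: not dominated (best volatility).
D3: dominated by D4 (volatility 15.1≤18.6, fees 100≤101, expected return 17.9≥7.7, max drawdown 26≤26).
D4: not dominated (best expected return).
D5: not dominated.
D6: not dominated (best fees).
D7: not dominated.
D8: not dominated.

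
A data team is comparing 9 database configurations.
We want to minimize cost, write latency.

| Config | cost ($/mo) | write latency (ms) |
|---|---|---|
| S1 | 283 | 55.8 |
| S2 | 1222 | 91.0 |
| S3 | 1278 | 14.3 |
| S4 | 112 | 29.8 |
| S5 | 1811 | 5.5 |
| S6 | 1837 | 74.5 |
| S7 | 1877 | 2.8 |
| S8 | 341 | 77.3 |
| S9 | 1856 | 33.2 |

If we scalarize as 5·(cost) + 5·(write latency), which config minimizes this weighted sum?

S4

S1: 5·283 + 5·55.8 = 1694.0
S2: 5·1222 + 5·91.0 = 6565.0
S3: 5·1278 + 5·14.3 = 6461.5
S4: 5·112 + 5·29.8 = 709.0
S5: 5·1811 + 5·5.5 = 9082.5
S6: 5·1837 + 5·74.5 = 9557.5
S7: 5·1877 + 5·2.8 = 9399.0
S8: 5·341 + 5·77.3 = 2091.5
S9: 5·1856 + 5·33.2 = 9446.0
Lowest: S4 at 709.0.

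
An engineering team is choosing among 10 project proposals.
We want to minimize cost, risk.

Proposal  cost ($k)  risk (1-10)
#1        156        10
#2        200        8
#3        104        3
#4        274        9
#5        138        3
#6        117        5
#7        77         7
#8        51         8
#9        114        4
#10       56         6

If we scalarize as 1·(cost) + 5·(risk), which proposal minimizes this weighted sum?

#1: 1·156 + 5·10 = 206
#2: 1·200 + 5·8 = 240
#3: 1·104 + 5·3 = 119
#4: 1·274 + 5·9 = 319
#5: 1·138 + 5·3 = 153
#6: 1·117 + 5·5 = 142
#7: 1·77 + 5·7 = 112
#8: 1·51 + 5·8 = 91
#9: 1·114 + 5·4 = 134
#10: 1·56 + 5·6 = 86
Lowest: #10 at 86.

#10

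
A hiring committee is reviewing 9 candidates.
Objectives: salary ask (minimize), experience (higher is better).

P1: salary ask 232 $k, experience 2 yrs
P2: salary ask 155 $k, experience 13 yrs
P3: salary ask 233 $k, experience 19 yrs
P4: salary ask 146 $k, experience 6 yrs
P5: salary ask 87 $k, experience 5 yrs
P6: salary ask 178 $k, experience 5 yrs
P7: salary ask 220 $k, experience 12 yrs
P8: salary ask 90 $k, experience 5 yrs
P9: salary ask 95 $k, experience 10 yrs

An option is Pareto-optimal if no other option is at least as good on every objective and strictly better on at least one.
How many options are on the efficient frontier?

4

P1: dominated by P2 (salary ask 155≤232, experience 13≥2).
P2: not dominated.
P3: not dominated (best experience).
P4: dominated by P9 (salary ask 95≤146, experience 10≥6).
P5: not dominated (best salary ask).
P6: dominated by P2 (salary ask 155≤178, experience 13≥5).
P7: dominated by P2 (salary ask 155≤220, experience 13≥12).
P8: dominated by P5 (salary ask 87≤90, experience 5≥5).
P9: not dominated.
Pareto-optimal: P2, P3, P5, P9 → 4.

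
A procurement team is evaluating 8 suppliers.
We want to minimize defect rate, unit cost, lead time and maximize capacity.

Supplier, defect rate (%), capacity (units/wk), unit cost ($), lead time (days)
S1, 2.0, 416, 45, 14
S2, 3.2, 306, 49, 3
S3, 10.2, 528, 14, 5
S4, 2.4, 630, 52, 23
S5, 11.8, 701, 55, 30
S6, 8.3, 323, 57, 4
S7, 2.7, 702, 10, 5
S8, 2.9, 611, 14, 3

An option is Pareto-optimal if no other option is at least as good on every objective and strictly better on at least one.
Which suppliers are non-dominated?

S1, S4, S7, S8

S1: not dominated (best defect rate).
S2: dominated by S8 (defect rate 2.9≤3.2, capacity 611≥306, unit cost 14≤49, lead time 3≤3).
S3: dominated by S7 (defect rate 2.7≤10.2, capacity 702≥528, unit cost 10≤14, lead time 5≤5).
S4: not dominated.
S5: dominated by S7 (defect rate 2.7≤11.8, capacity 702≥701, unit cost 10≤55, lead time 5≤30).
S6: dominated by S8 (defect rate 2.9≤8.3, capacity 611≥323, unit cost 14≤57, lead time 3≤4).
S7: not dominated (best capacity).
S8: not dominated.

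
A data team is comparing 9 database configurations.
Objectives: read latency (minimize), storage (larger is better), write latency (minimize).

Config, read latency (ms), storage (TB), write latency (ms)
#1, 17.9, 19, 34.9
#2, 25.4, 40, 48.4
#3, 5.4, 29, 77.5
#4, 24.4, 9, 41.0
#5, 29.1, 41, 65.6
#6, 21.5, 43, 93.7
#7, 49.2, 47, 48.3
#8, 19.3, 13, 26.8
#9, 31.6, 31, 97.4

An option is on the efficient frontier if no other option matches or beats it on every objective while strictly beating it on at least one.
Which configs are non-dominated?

#1: not dominated.
#2: not dominated.
#3: not dominated (best read latency).
#4: dominated by #1 (read latency 17.9≤24.4, storage 19≥9, write latency 34.9≤41.0).
#5: not dominated.
#6: not dominated.
#7: not dominated (best storage).
#8: not dominated (best write latency).
#9: dominated by #2 (read latency 25.4≤31.6, storage 40≥31, write latency 48.4≤97.4).

#1, #2, #3, #5, #6, #7, #8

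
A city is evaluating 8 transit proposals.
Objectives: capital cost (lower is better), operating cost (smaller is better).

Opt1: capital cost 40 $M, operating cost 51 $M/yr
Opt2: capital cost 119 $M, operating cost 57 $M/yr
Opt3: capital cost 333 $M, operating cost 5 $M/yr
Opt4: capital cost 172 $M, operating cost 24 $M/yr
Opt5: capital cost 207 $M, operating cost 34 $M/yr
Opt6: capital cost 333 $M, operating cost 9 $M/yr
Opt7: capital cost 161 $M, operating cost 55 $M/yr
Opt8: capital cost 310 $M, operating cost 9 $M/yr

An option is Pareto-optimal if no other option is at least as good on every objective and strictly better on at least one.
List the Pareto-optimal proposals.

Opt1, Opt3, Opt4, Opt8

Opt1: not dominated (best capital cost).
Opt2: dominated by Opt1 (capital cost 40≤119, operating cost 51≤57).
Opt3: not dominated (best operating cost).
Opt4: not dominated.
Opt5: dominated by Opt4 (capital cost 172≤207, operating cost 24≤34).
Opt6: dominated by Opt3 (capital cost 333≤333, operating cost 5≤9).
Opt7: dominated by Opt1 (capital cost 40≤161, operating cost 51≤55).
Opt8: not dominated.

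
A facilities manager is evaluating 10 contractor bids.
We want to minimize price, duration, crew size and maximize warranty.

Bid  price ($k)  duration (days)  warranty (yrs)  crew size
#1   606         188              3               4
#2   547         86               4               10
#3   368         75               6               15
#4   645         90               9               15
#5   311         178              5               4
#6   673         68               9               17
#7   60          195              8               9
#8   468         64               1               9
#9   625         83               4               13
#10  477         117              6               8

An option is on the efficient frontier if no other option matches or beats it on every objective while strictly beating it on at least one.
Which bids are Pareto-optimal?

#2, #3, #4, #5, #6, #7, #8, #9, #10

#1: dominated by #5 (price 311≤606, duration 178≤188, warranty 5≥3, crew size 4≤4).
#2: not dominated.
#3: not dominated.
#4: not dominated.
#5: not dominated.
#6: not dominated.
#7: not dominated (best price).
#8: not dominated (best duration).
#9: not dominated.
#10: not dominated.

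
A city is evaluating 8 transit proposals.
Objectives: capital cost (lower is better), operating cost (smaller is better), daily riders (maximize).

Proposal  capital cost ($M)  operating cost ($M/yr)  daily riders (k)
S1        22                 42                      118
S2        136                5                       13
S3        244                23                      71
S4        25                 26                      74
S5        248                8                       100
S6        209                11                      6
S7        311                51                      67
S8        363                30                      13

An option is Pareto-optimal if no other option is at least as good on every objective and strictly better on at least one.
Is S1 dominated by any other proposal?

S2: worse on capital cost (136 vs 22).
S3: worse on capital cost (244 vs 22).
S4: worse on capital cost (25 vs 22).
S5: worse on capital cost (248 vs 22).
S6: worse on capital cost (209 vs 22).
S7: worse on capital cost (311 vs 22).
S8: worse on capital cost (363 vs 22).
No option is at least as good as S1 on every objective and strictly better on one.

No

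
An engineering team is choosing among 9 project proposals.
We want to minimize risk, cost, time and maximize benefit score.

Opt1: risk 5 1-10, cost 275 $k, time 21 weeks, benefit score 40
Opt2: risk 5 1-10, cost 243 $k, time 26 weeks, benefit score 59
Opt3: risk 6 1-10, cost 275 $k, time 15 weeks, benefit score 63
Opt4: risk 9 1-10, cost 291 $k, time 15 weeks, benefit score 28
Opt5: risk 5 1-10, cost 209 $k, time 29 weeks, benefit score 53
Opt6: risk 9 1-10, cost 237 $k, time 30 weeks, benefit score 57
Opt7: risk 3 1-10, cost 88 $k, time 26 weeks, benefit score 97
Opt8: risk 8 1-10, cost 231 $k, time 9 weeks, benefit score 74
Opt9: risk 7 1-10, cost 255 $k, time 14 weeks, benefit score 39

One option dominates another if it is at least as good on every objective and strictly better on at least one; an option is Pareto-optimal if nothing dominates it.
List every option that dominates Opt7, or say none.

Opt1: worse on risk (5 vs 3).
Opt2: worse on risk (5 vs 3).
Opt3: worse on risk (6 vs 3).
Opt4: worse on risk (9 vs 3).
Opt5: worse on risk (5 vs 3).
Opt6: worse on risk (9 vs 3).
Opt8: worse on risk (8 vs 3).
Opt9: worse on risk (7 vs 3).
No option dominates Opt7.

none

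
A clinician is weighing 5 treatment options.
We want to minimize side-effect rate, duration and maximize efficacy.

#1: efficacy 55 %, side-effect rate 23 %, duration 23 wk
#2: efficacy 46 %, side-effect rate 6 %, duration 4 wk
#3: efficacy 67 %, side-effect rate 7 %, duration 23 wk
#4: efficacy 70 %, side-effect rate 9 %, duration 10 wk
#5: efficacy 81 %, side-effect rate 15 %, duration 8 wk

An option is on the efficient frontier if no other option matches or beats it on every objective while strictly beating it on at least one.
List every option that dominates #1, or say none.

#3: efficacy 67≥55, side-effect rate 7≤23, duration 23≤23 — dominates #1.
#4: efficacy 70≥55, side-effect rate 9≤23, duration 10≤23 — dominates #1.
#5: efficacy 81≥55, side-effect rate 15≤23, duration 8≤23 — dominates #1.
Others (#2) are each worse than #1 on at least one objective.

#3, #4, #5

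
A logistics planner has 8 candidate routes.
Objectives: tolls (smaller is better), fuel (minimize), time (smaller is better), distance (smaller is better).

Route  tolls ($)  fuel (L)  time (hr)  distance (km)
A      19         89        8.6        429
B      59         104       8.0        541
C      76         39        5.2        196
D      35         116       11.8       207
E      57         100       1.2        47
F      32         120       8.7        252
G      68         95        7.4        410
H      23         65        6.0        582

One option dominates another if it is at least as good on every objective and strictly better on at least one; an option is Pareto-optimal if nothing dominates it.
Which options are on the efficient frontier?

A: not dominated (best tolls).
B: dominated by E (tolls 57≤59, fuel 100≤104, time 1.2≤8.0, distance 47≤541).
C: not dominated (best fuel).
D: not dominated.
E: not dominated (best time).
F: not dominated.
G: not dominated.
H: not dominated.

A, C, D, E, F, G, H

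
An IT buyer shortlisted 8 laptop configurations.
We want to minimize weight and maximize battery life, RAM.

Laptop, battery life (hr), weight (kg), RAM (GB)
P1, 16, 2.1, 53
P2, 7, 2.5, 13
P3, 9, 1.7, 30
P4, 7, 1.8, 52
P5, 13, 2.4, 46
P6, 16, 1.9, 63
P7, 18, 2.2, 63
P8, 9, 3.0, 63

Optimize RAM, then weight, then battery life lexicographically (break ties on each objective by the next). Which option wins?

P6

First maximize RAM: best is 63, kept {P6, P7, P8}.
Then minimize weight: best is 1.9, kept {P6}.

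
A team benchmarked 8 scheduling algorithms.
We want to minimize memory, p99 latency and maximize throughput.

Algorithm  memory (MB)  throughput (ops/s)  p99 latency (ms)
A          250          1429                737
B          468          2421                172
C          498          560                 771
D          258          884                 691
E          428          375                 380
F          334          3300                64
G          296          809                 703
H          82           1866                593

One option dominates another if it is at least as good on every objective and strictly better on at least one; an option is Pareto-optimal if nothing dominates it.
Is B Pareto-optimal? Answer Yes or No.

F vs B: memory 334≤468, throughput 3300≥2421, p99 latency 64≤172 — F is at least as good on every objective and strictly better on at least one, so F dominates B.

No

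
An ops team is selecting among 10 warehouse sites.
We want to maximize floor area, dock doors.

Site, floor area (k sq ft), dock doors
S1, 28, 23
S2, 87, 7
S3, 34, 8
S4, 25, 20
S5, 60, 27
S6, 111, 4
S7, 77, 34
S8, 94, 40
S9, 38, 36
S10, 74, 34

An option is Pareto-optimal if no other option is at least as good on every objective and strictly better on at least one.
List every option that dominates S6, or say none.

none

S1: worse on floor area (28 vs 111).
S2: worse on floor area (87 vs 111).
S3: worse on floor area (34 vs 111).
S4: worse on floor area (25 vs 111).
S5: worse on floor area (60 vs 111).
S7: worse on floor area (77 vs 111).
S8: worse on floor area (94 vs 111).
S9: worse on floor area (38 vs 111).
S10: worse on floor area (74 vs 111).
No option dominates S6.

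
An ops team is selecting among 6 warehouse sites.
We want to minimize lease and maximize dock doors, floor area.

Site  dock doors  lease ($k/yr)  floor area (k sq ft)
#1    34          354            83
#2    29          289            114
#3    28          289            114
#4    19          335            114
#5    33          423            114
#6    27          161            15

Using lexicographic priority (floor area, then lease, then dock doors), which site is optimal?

#2

First maximize floor area: best is 114, kept {#2, #3, #4, #5}.
Then minimize lease: best is 289, kept {#2, #3}.
Then maximize dock doors: best is 29, kept {#2}.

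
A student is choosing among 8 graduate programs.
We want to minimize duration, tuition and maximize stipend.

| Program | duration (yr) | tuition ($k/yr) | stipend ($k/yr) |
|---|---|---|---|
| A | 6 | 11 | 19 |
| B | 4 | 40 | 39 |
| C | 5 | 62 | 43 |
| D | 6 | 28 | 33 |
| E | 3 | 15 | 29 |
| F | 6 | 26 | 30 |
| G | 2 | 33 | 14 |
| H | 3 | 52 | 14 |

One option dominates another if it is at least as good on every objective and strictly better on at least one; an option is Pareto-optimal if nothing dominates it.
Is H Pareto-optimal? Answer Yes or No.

No

E vs H: duration 3≤3, tuition 15≤52, stipend 29≥14 — E is at least as good on every objective and strictly better on at least one, so E dominates H.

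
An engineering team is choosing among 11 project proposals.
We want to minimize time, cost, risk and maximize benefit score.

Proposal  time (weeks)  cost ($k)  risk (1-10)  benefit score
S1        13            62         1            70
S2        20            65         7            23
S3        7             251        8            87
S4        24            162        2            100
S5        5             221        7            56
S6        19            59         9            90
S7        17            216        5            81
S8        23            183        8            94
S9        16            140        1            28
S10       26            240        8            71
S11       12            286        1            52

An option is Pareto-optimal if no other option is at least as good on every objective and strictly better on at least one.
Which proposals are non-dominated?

S1, S3, S4, S5, S6, S7, S8, S11

S1: not dominated.
S2: dominated by S1 (time 13≤20, cost 62≤65, risk 1≤7, benefit score 70≥23).
S3: not dominated.
S4: not dominated (best benefit score).
S5: not dominated (best time).
S6: not dominated (best cost).
S7: not dominated.
S8: not dominated.
S9: dominated by S1 (time 13≤16, cost 62≤140, risk 1≤1, benefit score 70≥28).
S10: dominated by S4 (time 24≤26, cost 162≤240, risk 2≤8, benefit score 100≥71).
S11: not dominated.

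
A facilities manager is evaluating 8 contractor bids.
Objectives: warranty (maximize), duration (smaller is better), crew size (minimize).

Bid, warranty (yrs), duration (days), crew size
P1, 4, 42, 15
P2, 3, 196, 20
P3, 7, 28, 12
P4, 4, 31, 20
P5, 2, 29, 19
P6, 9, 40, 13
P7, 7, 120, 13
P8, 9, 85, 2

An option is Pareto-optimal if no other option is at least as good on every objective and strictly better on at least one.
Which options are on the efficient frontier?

P1: dominated by P3 (warranty 7≥4, duration 28≤42, crew size 12≤15).
P2: dominated by P1 (warranty 4≥3, duration 42≤196, crew size 15≤20).
P3: not dominated (best duration).
P4: dominated by P3 (warranty 7≥4, duration 28≤31, crew size 12≤20).
P5: dominated by P3 (warranty 7≥2, duration 28≤29, crew size 12≤19).
P6: not dominated.
P7: dominated by P3 (warranty 7≥7, duration 28≤120, crew size 12≤13).
P8: not dominated (best crew size).

P3, P6, P8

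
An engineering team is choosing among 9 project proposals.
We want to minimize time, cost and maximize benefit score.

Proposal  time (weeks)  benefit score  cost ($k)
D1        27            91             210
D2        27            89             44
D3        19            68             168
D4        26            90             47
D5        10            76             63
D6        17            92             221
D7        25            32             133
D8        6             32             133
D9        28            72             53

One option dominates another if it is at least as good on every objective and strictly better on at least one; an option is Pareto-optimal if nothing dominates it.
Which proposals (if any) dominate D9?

D2: time 27≤28, benefit score 89≥72, cost 44≤53 — dominates D9.
D4: time 26≤28, benefit score 90≥72, cost 47≤53 — dominates D9.
Others (D1, D3, D5, D6, D7, D8) are each worse than D9 on at least one objective.

D2, D4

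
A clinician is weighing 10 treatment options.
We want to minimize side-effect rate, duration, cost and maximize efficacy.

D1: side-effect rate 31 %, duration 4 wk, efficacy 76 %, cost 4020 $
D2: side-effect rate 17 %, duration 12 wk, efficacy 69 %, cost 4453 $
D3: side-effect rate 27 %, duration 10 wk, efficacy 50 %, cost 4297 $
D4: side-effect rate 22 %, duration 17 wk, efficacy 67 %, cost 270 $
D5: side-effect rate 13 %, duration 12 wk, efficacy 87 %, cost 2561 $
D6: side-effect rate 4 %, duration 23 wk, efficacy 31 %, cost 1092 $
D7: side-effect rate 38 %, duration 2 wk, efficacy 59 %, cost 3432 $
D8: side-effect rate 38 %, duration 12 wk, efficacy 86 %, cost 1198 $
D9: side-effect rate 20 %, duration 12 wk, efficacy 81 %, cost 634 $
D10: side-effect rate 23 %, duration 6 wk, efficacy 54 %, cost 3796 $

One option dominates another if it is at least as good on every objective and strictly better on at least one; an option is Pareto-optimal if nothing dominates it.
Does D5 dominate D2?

D5 vs D2: side-effect rate 13≤17, duration 12≤12, efficacy 87≥69, cost 2561≤4453 — D5 is at least as good on every objective with at least one strict improvement.

Yes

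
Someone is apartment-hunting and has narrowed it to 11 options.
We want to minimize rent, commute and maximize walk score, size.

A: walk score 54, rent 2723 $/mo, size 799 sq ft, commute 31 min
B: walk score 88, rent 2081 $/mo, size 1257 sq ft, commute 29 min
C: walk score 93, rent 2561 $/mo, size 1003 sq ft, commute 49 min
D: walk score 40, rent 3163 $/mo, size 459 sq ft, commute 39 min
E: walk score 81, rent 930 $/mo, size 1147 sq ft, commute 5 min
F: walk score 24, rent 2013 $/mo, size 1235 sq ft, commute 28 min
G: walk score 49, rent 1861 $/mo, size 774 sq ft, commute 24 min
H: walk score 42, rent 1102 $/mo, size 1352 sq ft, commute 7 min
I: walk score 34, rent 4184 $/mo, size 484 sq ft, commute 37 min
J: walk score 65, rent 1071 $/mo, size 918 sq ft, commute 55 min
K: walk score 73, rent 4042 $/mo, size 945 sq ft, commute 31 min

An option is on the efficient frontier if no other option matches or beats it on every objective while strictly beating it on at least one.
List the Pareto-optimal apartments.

A: dominated by B (walk score 88≥54, rent 2081≤2723, size 1257≥799, commute 29≤31).
B: not dominated.
C: not dominated (best walk score).
D: dominated by A (walk score 54≥40, rent 2723≤3163, size 799≥459, commute 31≤39).
E: not dominated (best rent).
F: dominated by H (walk score 42≥24, rent 1102≤2013, size 1352≥1235, commute 7≤28).
G: dominated by E (walk score 81≥49, rent 930≤1861, size 1147≥774, commute 5≤24).
H: not dominated (best size).
I: dominated by A (walk score 54≥34, rent 2723≤4184, size 799≥484, commute 31≤37).
J: dominated by E (walk score 81≥65, rent 930≤1071, size 1147≥918, commute 5≤55).
K: dominated by B (walk score 88≥73, rent 2081≤4042, size 1257≥945, commute 29≤31).

B, C, E, H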